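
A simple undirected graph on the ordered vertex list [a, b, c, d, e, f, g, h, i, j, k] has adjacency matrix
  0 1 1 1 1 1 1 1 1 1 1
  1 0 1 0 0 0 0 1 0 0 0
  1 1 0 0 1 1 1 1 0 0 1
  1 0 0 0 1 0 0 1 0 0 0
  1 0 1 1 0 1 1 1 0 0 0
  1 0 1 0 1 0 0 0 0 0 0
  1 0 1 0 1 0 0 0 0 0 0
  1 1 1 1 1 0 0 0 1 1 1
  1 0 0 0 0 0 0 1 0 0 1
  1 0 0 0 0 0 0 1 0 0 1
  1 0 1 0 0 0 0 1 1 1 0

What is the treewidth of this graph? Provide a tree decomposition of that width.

Treewidth 3.
One such decomposition:
Bags: B1 = {a, c, e, h}  B2 = {a, d, e, h}  B3 = {a, c, h, k}  B4 = {a, b, c, h}  B5 = {a, c, e, f}  B6 = {a, h, i, k}  B7 = {a, c, e, g}  B8 = {a, h, j, k}
Tree: B1–B2, B1–B3, B3–B4, B1–B5, B3–B6, B1–B7, B6–B8

Each bag holds 4 vertices, so the decomposition has width 3, which upper-bounds the treewidth. Conversely, {a, c, e, g} is a clique of size 4, and the vertices of any clique must share a bag in every tree decomposition; so some bag has ≥ 4 vertices and tw(G) ≥ 3. The upper and lower bounds meet at 3, so that is the treewidth.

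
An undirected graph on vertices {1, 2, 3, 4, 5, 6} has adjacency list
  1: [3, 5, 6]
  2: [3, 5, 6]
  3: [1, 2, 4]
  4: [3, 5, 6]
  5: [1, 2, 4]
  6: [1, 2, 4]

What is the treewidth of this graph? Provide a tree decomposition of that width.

The largest bag has 4 vertices, giving width 3; this decomposition certifies tw(G) ≤ 3. For the lower bound: the 4 vertex sets {1,6}, {2,3}, {4}, {5} are disjoint, each induces a connected subgraph, and every pair is joined by at least one edge of G. Contracting each set to a single vertex therefore yields K_{4} as a minor, and since treewidth is minor-monotone, tw(G) ≥ tw(K_{4}) = 3. Therefore the treewidth is 3.

Treewidth 3.
One optimal decomposition is:
Bags: B1 = {1, 2, 4, 6}  B2 = {1, 2, 3, 4}  B3 = {1, 2, 4, 5}
Tree: B1–B2, B2–B3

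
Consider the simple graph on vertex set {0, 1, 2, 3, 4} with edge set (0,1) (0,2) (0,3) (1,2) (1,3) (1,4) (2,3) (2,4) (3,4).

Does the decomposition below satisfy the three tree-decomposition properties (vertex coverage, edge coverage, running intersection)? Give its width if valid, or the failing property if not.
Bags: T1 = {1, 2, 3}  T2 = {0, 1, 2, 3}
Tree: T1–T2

A tree decomposition must satisfy three properties: every vertex lies in some bag; for every edge, both endpoints lie together in some bag; and for every vertex, the bags containing it form a connected subtree. Here vertex 4 appears in no bag, so the decomposition is invalid.

No — vertex 4 appears in no bag.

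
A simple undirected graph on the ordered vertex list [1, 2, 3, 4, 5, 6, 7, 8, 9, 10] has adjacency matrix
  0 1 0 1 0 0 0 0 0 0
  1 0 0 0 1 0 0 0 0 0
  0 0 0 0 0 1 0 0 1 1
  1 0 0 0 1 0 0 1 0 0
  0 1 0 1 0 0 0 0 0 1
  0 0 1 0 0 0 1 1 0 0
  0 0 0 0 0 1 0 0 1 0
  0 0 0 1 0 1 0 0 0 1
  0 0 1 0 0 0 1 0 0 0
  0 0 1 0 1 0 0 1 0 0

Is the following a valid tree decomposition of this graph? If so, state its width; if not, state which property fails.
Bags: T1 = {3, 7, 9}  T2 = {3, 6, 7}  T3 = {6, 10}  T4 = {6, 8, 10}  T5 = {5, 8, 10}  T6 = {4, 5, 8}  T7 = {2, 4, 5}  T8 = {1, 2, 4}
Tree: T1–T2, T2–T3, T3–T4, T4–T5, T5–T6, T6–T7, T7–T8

No — edge (3,10) lies in no bag.

A tree decomposition must satisfy three properties: every vertex lies in some bag; for every edge, both endpoints lie together in some bag; and for every vertex, the bags containing it form a connected subtree. Here edge (3,10) lies in no bag, so the decomposition is invalid.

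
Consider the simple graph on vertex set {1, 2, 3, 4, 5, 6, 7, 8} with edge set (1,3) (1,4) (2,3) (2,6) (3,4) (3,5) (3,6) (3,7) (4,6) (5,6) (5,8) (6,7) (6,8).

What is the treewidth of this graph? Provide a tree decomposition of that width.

Each bag holds 3 vertices, so the decomposition has width 2, which upper-bounds the treewidth. On the other hand G contains the 3-clique {5, 6, 8}. A clique must lie in a single bag of any decomposition, so no decomposition can have width below 2. Hence tw(G) = 2 exactly.

Treewidth 2.
One optimal decomposition is:
Bags: B1 = {3, 4, 6}  B2 = {3, 5, 6}  B3 = {1, 3, 4}  B4 = {2, 3, 6}  B5 = {3, 6, 7}  B6 = {5, 6, 8}
Tree: B1–B2, B1–B3, B2–B4, B2–B5, B2–B6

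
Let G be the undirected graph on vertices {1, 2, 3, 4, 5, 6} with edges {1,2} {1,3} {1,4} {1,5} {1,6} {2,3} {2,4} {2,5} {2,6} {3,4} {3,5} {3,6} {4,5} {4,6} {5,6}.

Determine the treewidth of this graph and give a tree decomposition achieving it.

Treewidth 5.
One optimal decomposition is:
Bags: B1 = {1, 2, 3, 4, 5, 6}
Tree: (single bag)

With just one bag of size 6, the width is 6 − 1 = 5, so tw(G) ≤ 5. Conversely, {1, 2, 3, 4, 5, 6} is a clique of size 6, and the vertices of any clique must share a bag in every tree decomposition; so some bag has ≥ 6 vertices and tw(G) ≥ 5. Therefore the treewidth is 5.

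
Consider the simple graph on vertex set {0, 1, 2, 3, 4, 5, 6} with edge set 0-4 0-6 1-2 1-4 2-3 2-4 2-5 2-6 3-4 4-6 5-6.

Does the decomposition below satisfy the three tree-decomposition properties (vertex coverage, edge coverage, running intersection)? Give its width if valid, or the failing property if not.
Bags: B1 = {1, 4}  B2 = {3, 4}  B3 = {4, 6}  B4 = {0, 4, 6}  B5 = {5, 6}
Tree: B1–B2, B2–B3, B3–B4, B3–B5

A tree decomposition must satisfy three properties: every vertex lies in some bag; for every edge, both endpoints lie together in some bag; and for every vertex, the bags containing it form a connected subtree. Here vertex 2 appears in no bag, so the decomposition is invalid.

No — vertex 2 appears in no bag.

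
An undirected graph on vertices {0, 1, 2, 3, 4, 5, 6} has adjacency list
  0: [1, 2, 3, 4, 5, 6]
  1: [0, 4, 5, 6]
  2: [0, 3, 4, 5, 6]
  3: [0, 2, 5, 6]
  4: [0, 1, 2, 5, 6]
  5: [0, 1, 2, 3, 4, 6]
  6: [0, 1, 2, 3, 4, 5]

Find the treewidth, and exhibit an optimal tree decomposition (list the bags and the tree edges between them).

The largest bag has 5 vertices, giving width 4; this decomposition certifies tw(G) ≤ 4. On the other hand G contains the 5-clique {0, 1, 4, 5, 6}. A clique must lie in a single bag of any decomposition, so no decomposition can have width below 4. The upper and lower bounds meet at 4, so that is the treewidth.

Treewidth 4.
One optimal decomposition is:
Bags: B1 = {0, 2, 4, 5, 6}  B2 = {0, 1, 4, 5, 6}  B3 = {0, 2, 3, 5, 6}
Tree: B1–B2, B1–B3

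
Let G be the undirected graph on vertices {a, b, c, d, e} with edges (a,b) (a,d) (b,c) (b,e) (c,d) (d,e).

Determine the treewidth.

2

A width-2 tree decomposition is:
Bags: B1 = {a, b, d}  B2 = {b, c, d}  B3 = {b, d, e}
Tree: B1–B2, B2–B3
Each bag holds 3 vertices, so the decomposition has width 2, which upper-bounds the treewidth. The edges a–d–c–b–a form a cycle, so G is not a tree and its treewidth is at least 2. Hence tw(G) = 2 exactly.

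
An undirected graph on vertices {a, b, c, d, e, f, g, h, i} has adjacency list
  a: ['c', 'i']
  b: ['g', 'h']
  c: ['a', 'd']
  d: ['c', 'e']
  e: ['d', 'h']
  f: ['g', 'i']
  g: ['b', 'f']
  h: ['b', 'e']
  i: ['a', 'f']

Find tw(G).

2

A width-2 tree decomposition is:
Bags: B1 = {c, d, e}  B2 = {a, c, e}  B3 = {a, e, i}  B4 = {e, f, i}  B5 = {e, f, g}  B6 = {b, e, g}  B7 = {b, e, h}
Tree: B1–B2, B2–B3, B3–B4, B4–B5, B5–B6, B6–B7
The largest bag has 3 vertices, giving width 2; this decomposition certifies tw(G) ≤ 2. The edges e–d–c–a–i–f–g–b–h–e form a cycle, so G is not a tree and its treewidth is at least 2. The upper and lower bounds meet at 2, so that is the treewidth.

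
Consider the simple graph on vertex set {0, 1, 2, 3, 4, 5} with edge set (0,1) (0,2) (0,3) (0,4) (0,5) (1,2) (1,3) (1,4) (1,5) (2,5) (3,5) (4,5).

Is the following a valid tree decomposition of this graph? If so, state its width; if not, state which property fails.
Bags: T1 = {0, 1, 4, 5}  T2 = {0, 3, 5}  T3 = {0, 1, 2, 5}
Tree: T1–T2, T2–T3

No — edge (1,3) lies in no bag.

A tree decomposition must satisfy three properties: every vertex lies in some bag; for every edge, both endpoints lie together in some bag; and for every vertex, the bags containing it form a connected subtree. Here edge (1,3) lies in no bag, so the decomposition is invalid.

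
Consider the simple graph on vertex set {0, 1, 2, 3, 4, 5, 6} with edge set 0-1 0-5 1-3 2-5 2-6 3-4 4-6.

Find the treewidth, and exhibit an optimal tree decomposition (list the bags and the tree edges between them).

Every bag has size at most 3, so the width is 3 − 1 = 2 and tw(G) ≤ 2. Since 6–2–5–0–1–3–4–6 is a cycle in G, G is not acyclic. Forests are exactly the graphs of treewidth ≤ 1, so tw(G) ≥ 2. Therefore the treewidth is 2.

Treewidth 2.
One such decomposition:
Bags: B1 = {2, 5, 6}  B2 = {0, 5, 6}  B3 = {0, 1, 6}  B4 = {1, 3, 6}  B5 = {3, 4, 6}
Tree: B1–B2, B2–B3, B3–B4, B4–B5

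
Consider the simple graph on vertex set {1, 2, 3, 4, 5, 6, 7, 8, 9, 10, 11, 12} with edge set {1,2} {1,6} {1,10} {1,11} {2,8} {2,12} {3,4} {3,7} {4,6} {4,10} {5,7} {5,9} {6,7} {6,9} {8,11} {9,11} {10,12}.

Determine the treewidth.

3

A width-3 tree decomposition is:
Bags: B1 = {2, 8, 11, 12}  B2 = {1, 2, 11, 12}  B3 = {1, 10, 11, 12}  B4 = {1, 9, 10, 11}  B5 = {1, 6, 9, 10}  B6 = {4, 6, 9, 10}  B7 = {4, 5, 6, 9}  B8 = {4, 5, 6, 7}  B9 = {3, 4, 5, 7}
Tree: B1–B2, B2–B3, B3–B4, B4–B5, B5–B6, B6–B7, B7–B8, B8–B9
The largest bag has 4 vertices, giving width 3; this decomposition certifies tw(G) ≤ 3. For the lower bound: the 4 vertex sets {2,8,12}, {11}, {1}, {4,6,9,10} are disjoint, each induces a connected subgraph, and every pair is joined by at least one edge of G. Contracting each set to a single vertex therefore yields K_{4} as a minor, and since treewidth is minor-monotone, tw(G) ≥ tw(K_{4}) = 3. Therefore the treewidth is 3.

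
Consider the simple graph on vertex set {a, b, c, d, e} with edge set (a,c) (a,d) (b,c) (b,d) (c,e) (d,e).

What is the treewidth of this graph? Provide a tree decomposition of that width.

Treewidth 2.
Bags: B1 = {b, c, d}  B2 = {a, c, d}  B3 = {c, d, e}
Tree: B1–B2, B2–B3

Each bag holds 3 vertices, so the decomposition has width 2, which upper-bounds the treewidth. For the lower bound, G contains the cycle b–c–a–d–b, so G is not a forest; only forests have treewidth ≤ 1, hence tw(G) ≥ 2. The upper and lower bounds meet at 2, so that is the treewidth.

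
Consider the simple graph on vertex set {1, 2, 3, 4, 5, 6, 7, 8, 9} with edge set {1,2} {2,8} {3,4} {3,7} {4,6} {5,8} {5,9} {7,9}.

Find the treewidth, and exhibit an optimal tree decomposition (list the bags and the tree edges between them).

Treewidth 1.
One optimal decomposition is:
Bags: B1 = {4, 6}  B2 = {3, 4}  B3 = {3, 7}  B4 = {7, 9}  B5 = {5, 9}  B6 = {5, 8}  B7 = {2, 8}  B8 = {1, 2}
Tree: B1–B2, B2–B3, B3–B4, B4–B5, B5–B6, B6–B7, B7–B8

The largest bag has 2 vertices, giving width 1; this decomposition certifies tw(G) ≤ 1. Since G has at least one edge (e.g. 6–4), it is not an edgeless graph, so tw(G) ≥ 1. Hence tw(G) = 1 exactly.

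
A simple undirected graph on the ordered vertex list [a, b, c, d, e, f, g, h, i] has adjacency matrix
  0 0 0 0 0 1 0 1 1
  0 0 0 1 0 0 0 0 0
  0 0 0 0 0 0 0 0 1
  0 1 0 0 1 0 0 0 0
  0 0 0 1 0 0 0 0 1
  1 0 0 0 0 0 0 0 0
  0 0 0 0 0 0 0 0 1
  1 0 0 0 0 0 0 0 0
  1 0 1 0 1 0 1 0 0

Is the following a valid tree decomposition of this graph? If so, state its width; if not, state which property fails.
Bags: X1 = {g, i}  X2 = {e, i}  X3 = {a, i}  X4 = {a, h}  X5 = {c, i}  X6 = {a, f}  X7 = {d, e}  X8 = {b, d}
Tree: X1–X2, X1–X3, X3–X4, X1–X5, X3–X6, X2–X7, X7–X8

Yes; width 1.

Every vertex of G appears in some bag (union = {a, b, c, d, e, f, g, h, i}); every edge is covered by a bag; and for each vertex v the set of bags containing v is connected in the bag tree. The decomposition is therefore valid. The largest bag has 2 vertices, so the width is 1.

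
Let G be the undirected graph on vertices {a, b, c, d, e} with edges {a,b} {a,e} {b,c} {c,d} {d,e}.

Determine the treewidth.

2

A width-2 tree decomposition is:
Bags: B1 = {c, d, e}  B2 = {a, c, e}  B3 = {a, b, c}
Tree: B1–B2, B2–B3
Every bag has size at most 3, so the width is 3 − 1 = 2 and tw(G) ≤ 2. Since c–d–e–a–b–c is a cycle in G, G is not acyclic. Forests are exactly the graphs of treewidth ≤ 1, so tw(G) ≥ 2. Combining the bounds, tw(G) = 2.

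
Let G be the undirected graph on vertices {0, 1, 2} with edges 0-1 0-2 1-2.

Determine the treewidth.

2

A width-2 tree decomposition is:
Bags: B1 = {0, 1, 2}
Tree: (single bag)
With just one bag of size 3, the width is 3 − 1 = 2, so tw(G) ≤ 2. On the other hand G contains the 3-clique {0, 1, 2}. A clique must lie in a single bag of any decomposition, so no decomposition can have width below 2. Combining the bounds, tw(G) = 2.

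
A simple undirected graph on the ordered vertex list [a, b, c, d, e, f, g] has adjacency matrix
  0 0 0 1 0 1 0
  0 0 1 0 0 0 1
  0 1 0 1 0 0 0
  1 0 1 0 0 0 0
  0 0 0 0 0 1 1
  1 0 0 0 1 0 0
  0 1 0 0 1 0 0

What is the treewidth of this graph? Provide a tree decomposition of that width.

Every bag has size at most 3, so the width is 3 − 1 = 2 and tw(G) ≤ 2. The edges e–g–b–c–d–a–f–e form a cycle, so G is not a tree and its treewidth is at least 2. Therefore the treewidth is 2.

Treewidth 2.
Bags: B1 = {b, e, g}  B2 = {b, c, e}  B3 = {c, d, e}  B4 = {a, d, e}  B5 = {a, e, f}
Tree: B1–B2, B2–B3, B3–B4, B4–B5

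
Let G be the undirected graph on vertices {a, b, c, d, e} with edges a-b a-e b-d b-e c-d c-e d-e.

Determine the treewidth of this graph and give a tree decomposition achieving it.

Each bag holds 3 vertices, so the decomposition has width 2, which upper-bounds the treewidth. Conversely, {c, d, e} is a clique of size 3, and the vertices of any clique must share a bag in every tree decomposition; so some bag has ≥ 3 vertices and tw(G) ≥ 2. The upper and lower bounds meet at 2, so that is the treewidth.

Treewidth 2.
Bags: B1 = {b, d, e}  B2 = {a, b, e}  B3 = {c, d, e}
Tree: B1–B2, B1–B3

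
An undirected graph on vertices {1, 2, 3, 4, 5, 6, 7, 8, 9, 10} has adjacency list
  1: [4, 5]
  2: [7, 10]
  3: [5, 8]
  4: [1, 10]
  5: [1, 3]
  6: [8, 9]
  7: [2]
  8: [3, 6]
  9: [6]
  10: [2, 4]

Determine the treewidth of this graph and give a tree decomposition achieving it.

Each bag holds 2 vertices, so the decomposition has width 1, which upper-bounds the treewidth. Any graph with an edge has treewidth ≥ 1, and G has the edge 9–6. Combining the bounds, tw(G) = 1.

Treewidth 1.
One such decomposition:
Bags: B1 = {6, 9}  B2 = {6, 8}  B3 = {3, 8}  B4 = {3, 5}  B5 = {1, 5}  B6 = {1, 4}  B7 = {4, 10}  B8 = {2, 10}  B9 = {2, 7}
Tree: B1–B2, B2–B3, B3–B4, B4–B5, B5–B6, B6–B7, B7–B8, B8–B9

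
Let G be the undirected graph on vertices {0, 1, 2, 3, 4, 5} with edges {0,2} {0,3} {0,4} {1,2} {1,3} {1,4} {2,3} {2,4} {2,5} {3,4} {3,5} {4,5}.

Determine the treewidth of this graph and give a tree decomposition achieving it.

The largest bag has 4 vertices, giving width 3; this decomposition certifies tw(G) ≤ 3. On the other hand G contains the 4-clique {0, 2, 3, 4}. A clique must lie in a single bag of any decomposition, so no decomposition can have width below 3. Hence tw(G) = 3 exactly.

Treewidth 3.
One optimal decomposition is:
Bags: B1 = {0, 2, 3, 4}  B2 = {1, 2, 3, 4}  B3 = {2, 3, 4, 5}
Tree: B1–B2, B1–B3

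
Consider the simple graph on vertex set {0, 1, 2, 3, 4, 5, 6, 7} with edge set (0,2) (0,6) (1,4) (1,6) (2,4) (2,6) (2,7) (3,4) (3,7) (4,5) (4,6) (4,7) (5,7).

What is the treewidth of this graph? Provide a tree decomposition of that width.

Every bag has size at most 3, so the width is 3 − 1 = 2 and tw(G) ≤ 2. For the lower bound, the 3 vertices {0, 2, 6} are pairwise adjacent, and any tree decomposition puts a clique entirely inside one bag — forcing width ≥ 2. Therefore the treewidth is 2.

Treewidth 2.
Bags: B1 = {3, 4, 7}  B2 = {2, 4, 7}  B3 = {2, 4, 6}  B4 = {4, 5, 7}  B5 = {0, 2, 6}  B6 = {1, 4, 6}
Tree: B1–B2, B2–B3, B1–B4, B3–B5, B3–B6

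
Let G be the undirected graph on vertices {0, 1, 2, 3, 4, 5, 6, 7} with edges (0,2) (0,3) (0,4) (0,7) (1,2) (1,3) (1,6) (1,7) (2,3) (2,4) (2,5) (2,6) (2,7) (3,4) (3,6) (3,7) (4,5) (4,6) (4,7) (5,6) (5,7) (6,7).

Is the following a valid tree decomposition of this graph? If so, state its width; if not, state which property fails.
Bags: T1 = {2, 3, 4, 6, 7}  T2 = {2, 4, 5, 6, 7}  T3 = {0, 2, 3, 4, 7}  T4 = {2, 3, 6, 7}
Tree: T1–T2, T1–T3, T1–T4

A tree decomposition must satisfy three properties: every vertex lies in some bag; for every edge, both endpoints lie together in some bag; and for every vertex, the bags containing it form a connected subtree. Here vertex 1 appears in no bag, so the decomposition is invalid.

No — vertex 1 appears in no bag.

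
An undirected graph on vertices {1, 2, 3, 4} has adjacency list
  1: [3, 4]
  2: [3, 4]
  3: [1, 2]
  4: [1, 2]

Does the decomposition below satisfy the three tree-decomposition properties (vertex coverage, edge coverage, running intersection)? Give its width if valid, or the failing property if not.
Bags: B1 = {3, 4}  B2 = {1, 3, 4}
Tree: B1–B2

No — vertex 2 appears in no bag.

A tree decomposition must satisfy three properties: every vertex lies in some bag; for every edge, both endpoints lie together in some bag; and for every vertex, the bags containing it form a connected subtree. Here vertex 2 appears in no bag, so the decomposition is invalid.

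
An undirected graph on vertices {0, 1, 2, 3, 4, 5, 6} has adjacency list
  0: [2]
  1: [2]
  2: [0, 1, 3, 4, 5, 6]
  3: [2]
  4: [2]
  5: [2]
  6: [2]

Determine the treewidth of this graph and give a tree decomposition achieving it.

Treewidth 1.
One such decomposition:
Bags: B1 = {2, 5}  B2 = {2, 6}  B3 = {0, 2}  B4 = {2, 3}  B5 = {2, 4}  B6 = {1, 2}
Tree: B1–B2, B1–B3, B3–B4, B4–B5, B4–B6

Every bag has size at most 2, so the width is 2 − 1 = 1 and tw(G) ≤ 1. G has an edge, so its treewidth is at least 1. The upper and lower bounds meet at 1, so that is the treewidth.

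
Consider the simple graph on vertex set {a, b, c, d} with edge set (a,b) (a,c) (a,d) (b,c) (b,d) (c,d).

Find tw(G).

3

A width-3 tree decomposition is:
Bags: B1 = {a, b, c, d}
Tree: (single bag)
With just one bag of size 4, the width is 4 − 1 = 3, so tw(G) ≤ 3. For the lower bound, the 4 vertices {a, b, c, d} are pairwise adjacent, and any tree decomposition puts a clique entirely inside one bag — forcing width ≥ 3. Hence tw(G) = 3 exactly.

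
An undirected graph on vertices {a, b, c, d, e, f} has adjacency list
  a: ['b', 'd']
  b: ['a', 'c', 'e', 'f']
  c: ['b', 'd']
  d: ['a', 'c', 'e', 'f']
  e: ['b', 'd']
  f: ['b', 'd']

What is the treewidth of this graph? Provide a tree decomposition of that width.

Treewidth 2.
One optimal decomposition is:
Bags: B1 = {a, b, d}  B2 = {b, d, e}  B3 = {b, c, d}  B4 = {b, d, f}
Tree: B1–B2, B2–B3, B3–B4

The largest bag has 3 vertices, giving width 2; this decomposition certifies tw(G) ≤ 2. The edges d–a–b–e–d form a cycle, so G is not a tree and its treewidth is at least 2. Combining the bounds, tw(G) = 2.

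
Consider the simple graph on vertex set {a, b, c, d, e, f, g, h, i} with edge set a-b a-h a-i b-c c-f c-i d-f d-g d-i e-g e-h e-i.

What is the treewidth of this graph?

3

A width-3 tree decomposition is:
Bags: B1 = {a, e, g, h}  B2 = {a, e, g, i}  B3 = {a, d, g, i}  B4 = {a, b, d, i}  B5 = {b, c, d, i}  B6 = {b, c, d, f}
Tree: B1–B2, B2–B3, B3–B4, B4–B5, B5–B6
Every bag has size at most 4, so the width is 4 − 1 = 3 and tw(G) ≤ 3. For the lower bound: the 4 vertex sets {e,g,h}, {a}, {i}, {b,c,d,f} are disjoint, each induces a connected subgraph, and every pair is joined by at least one edge of G. Contracting each set to a single vertex therefore yields K_{4} as a minor, and since treewidth is minor-monotone, tw(G) ≥ tw(K_{4}) = 3. The upper and lower bounds meet at 3, so that is the treewidth.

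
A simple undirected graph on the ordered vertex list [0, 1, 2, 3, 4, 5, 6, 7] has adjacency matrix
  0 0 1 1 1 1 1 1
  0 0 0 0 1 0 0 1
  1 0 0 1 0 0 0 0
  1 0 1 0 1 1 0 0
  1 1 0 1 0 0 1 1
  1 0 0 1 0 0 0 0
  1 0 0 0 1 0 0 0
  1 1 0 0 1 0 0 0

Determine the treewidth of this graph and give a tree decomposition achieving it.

Treewidth 2.
One optimal decomposition is:
Bags: B1 = {0, 2, 3}  B2 = {0, 3, 4}  B3 = {0, 4, 7}  B4 = {1, 4, 7}  B5 = {0, 3, 5}  B6 = {0, 4, 6}
Tree: B1–B2, B2–B3, B3–B4, B2–B5, B3–B6

Each bag holds 3 vertices, so the decomposition has width 2, which upper-bounds the treewidth. Conversely, {0, 2, 3} is a clique of size 3, and the vertices of any clique must share a bag in every tree decomposition; so some bag has ≥ 3 vertices and tw(G) ≥ 2. Hence tw(G) = 2 exactly.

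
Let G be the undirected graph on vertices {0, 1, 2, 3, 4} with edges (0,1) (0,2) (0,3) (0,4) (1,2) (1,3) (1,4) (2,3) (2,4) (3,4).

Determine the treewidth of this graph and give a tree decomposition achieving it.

A single bag containing all 5 vertices is trivially a valid decomposition of width 4. Conversely, {0, 1, 2, 3, 4} is a clique of size 5, and the vertices of any clique must share a bag in every tree decomposition; so some bag has ≥ 5 vertices and tw(G) ≥ 4. Therefore the treewidth is 4.

Treewidth 4.
One such decomposition:
Bags: B1 = {0, 1, 2, 3, 4}
Tree: (single bag)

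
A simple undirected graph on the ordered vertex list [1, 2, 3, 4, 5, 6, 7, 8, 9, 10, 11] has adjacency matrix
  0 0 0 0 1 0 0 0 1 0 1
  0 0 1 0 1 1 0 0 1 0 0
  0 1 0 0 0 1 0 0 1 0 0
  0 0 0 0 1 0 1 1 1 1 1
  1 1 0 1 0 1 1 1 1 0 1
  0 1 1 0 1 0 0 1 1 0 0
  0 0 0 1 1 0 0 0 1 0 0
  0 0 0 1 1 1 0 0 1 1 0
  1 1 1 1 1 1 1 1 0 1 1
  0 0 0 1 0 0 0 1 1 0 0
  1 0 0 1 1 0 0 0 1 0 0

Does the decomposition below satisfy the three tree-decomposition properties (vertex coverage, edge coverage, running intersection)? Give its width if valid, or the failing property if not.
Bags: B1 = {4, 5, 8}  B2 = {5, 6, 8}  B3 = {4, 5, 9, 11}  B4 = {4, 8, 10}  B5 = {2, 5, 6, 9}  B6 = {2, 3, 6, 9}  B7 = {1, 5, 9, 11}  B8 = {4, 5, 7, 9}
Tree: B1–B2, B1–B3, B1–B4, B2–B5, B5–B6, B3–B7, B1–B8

A tree decomposition must satisfy three properties: every vertex lies in some bag; for every edge, both endpoints lie together in some bag; and for every vertex, the bags containing it form a connected subtree. Here edge (9,8) lies in no bag, so the decomposition is invalid.

No — edge (9,8) lies in no bag.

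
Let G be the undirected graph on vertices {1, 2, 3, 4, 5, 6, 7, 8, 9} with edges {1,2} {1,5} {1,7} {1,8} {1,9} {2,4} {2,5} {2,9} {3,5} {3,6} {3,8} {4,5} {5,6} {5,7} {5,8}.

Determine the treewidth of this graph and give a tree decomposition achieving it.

Treewidth 2.
One such decomposition:
Bags: B1 = {3, 5, 8}  B2 = {3, 5, 6}  B3 = {1, 5, 8}  B4 = {1, 5, 7}  B5 = {1, 2, 5}  B6 = {1, 2, 9}  B7 = {2, 4, 5}
Tree: B1–B2, B1–B3, B3–B4, B4–B5, B5–B6, B5–B7

Each bag holds 3 vertices, so the decomposition has width 2, which upper-bounds the treewidth. On the other hand G contains the 3-clique {1, 2, 9}. A clique must lie in a single bag of any decomposition, so no decomposition can have width below 2. The upper and lower bounds meet at 2, so that is the treewidth.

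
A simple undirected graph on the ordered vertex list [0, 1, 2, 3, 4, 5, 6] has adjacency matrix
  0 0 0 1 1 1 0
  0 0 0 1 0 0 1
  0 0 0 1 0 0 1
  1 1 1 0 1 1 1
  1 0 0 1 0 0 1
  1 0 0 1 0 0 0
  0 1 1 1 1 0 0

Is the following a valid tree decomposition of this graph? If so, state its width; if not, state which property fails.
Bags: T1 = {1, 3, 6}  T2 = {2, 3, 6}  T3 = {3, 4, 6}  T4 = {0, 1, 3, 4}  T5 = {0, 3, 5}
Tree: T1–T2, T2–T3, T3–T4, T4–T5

No — bags containing vertex 1 are not connected in the tree.

A tree decomposition must satisfy three properties: every vertex lies in some bag; for every edge, both endpoints lie together in some bag; and for every vertex, the bags containing it form a connected subtree. Here bags containing vertex 1 are not connected in the tree, so the decomposition is invalid.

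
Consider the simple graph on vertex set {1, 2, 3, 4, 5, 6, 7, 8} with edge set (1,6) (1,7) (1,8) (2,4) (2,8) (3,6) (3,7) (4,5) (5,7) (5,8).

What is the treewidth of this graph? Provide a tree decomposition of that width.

Treewidth 2.
Bags: B1 = {3, 6, 7}  B2 = {1, 6, 7}  B3 = {1, 5, 7}  B4 = {1, 5, 8}  B5 = {4, 5, 8}  B6 = {2, 4, 8}
Tree: B1–B2, B2–B3, B3–B4, B4–B5, B5–B6

Every bag has size at most 3, so the width is 3 − 1 = 2 and tw(G) ≤ 2. For the lower bound, G contains the cycle 3–6–1–7–3, so G is not a forest; only forests have treewidth ≤ 1, hence tw(G) ≥ 2. The upper and lower bounds meet at 2, so that is the treewidth.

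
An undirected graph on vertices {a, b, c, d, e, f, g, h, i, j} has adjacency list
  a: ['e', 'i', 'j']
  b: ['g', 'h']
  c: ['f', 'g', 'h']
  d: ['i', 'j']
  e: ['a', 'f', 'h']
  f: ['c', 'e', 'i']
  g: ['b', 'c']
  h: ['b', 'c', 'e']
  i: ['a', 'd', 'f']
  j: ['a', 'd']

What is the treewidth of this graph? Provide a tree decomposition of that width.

Every bag has size at most 3, so the width is 3 − 1 = 2 and tw(G) ≤ 2. The edges b–g–c–h–b form a cycle, so G is not a tree and its treewidth is at least 2. Hence tw(G) = 2 exactly.

Treewidth 2.
One such decomposition:
Bags: B1 = {b, g, h}  B2 = {c, g, h}  B3 = {c, e, h}  B4 = {c, e, f}  B5 = {a, e, f}  B6 = {a, f, i}  B7 = {a, i, j}  B8 = {d, i, j}
Tree: B1–B2, B2–B3, B3–B4, B4–B5, B5–B6, B6–B7, B7–B8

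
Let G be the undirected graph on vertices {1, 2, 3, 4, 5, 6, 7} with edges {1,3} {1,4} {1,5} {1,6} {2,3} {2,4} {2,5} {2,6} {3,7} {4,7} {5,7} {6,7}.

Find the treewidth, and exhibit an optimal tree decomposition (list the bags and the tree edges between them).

Treewidth 3.
One such decomposition:
Bags: B1 = {1, 2, 6, 7}  B2 = {1, 2, 3, 7}  B3 = {1, 2, 4, 7}  B4 = {1, 2, 5, 7}
Tree: B1–B2, B2–B3, B3–B4

The largest bag has 4 vertices, giving width 3; this decomposition certifies tw(G) ≤ 3. For the lower bound: the 4 vertex sets {6,7}, {1,3}, {2}, {4} are disjoint, each induces a connected subgraph, and every pair is joined by at least one edge of G. Contracting each set to a single vertex therefore yields K_{4} as a minor, and since treewidth is minor-monotone, tw(G) ≥ tw(K_{4}) = 3. Hence tw(G) = 3 exactly.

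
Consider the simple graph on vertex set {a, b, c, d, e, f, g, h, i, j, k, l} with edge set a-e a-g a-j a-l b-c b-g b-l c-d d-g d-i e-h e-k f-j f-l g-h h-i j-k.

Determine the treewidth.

A width-3 tree decomposition is:
Bags: B1 = {e, f, j, k}  B2 = {a, e, f, j}  B3 = {a, e, f, l}  B4 = {a, e, h, l}  B5 = {a, g, h, l}  B6 = {b, g, h, l}  B7 = {b, g, h, i}  B8 = {b, d, g, i}  B9 = {b, c, d, i}
Tree: B1–B2, B2–B3, B3–B4, B4–B5, B5–B6, B6–B7, B7–B8, B8–B9
The largest bag has 4 vertices, giving width 3; this decomposition certifies tw(G) ≤ 3. For the lower bound: the 4 vertex sets {f,j,k}, {e}, {a}, {b,g,h,l} are disjoint, each induces a connected subgraph, and every pair is joined by at least one edge of G. Contracting each set to a single vertex therefore yields K_{4} as a minor, and since treewidth is minor-monotone, tw(G) ≥ tw(K_{4}) = 3. The upper and lower bounds meet at 3, so that is the treewidth.

3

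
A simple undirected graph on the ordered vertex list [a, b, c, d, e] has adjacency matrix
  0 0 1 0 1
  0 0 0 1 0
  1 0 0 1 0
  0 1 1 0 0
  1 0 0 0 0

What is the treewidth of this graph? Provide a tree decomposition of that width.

The largest bag has 2 vertices, giving width 1; this decomposition certifies tw(G) ≤ 1. Any graph with an edge has treewidth ≥ 1, and G has the edge e–a. Therefore the treewidth is 1.

Treewidth 1.
One optimal decomposition is:
Bags: B1 = {a, e}  B2 = {a, c}  B3 = {c, d}  B4 = {b, d}
Tree: B1–B2, B2–B3, B3–B4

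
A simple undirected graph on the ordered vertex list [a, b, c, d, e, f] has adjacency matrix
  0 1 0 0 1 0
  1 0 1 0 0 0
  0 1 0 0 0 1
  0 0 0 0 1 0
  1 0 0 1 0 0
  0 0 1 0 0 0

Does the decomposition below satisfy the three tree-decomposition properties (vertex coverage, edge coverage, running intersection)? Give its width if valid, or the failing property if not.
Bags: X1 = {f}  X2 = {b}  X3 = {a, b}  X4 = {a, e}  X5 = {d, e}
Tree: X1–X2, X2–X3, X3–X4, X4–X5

No — vertex c appears in no bag.

A tree decomposition must satisfy three properties: every vertex lies in some bag; for every edge, both endpoints lie together in some bag; and for every vertex, the bags containing it form a connected subtree. Here vertex c appears in no bag, so the decomposition is invalid.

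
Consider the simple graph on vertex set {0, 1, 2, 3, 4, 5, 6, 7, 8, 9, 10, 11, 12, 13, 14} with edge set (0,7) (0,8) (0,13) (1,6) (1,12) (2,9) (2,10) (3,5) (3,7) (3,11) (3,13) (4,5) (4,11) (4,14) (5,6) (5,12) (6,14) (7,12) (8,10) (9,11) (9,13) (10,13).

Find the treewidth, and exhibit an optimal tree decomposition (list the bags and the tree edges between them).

Treewidth 3.
One such decomposition:
Bags: B1 = {1, 4, 6, 14}  B2 = {1, 4, 5, 6}  B3 = {1, 4, 5, 12}  B4 = {4, 5, 11, 12}  B5 = {3, 5, 11, 12}  B6 = {3, 7, 11, 12}  B7 = {3, 7, 9, 11}  B8 = {3, 7, 9, 13}  B9 = {0, 7, 9, 13}  B10 = {0, 2, 9, 13}  B11 = {0, 2, 10, 13}  B12 = {0, 2, 8, 10}
Tree: B1–B2, B2–B3, B3–B4, B4–B5, B5–B6, B6–B7, B7–B8, B8–B9, B9–B10, B10–B11, B11–B12

Every bag has size at most 4, so the width is 4 − 1 = 3 and tw(G) ≤ 3. For the lower bound: the 4 vertex sets {1,6,14}, {4}, {5}, {3,7,11,12} are disjoint, each induces a connected subgraph, and every pair is joined by at least one edge of G. Contracting each set to a single vertex therefore yields K_{4} as a minor, and since treewidth is minor-monotone, tw(G) ≥ tw(K_{4}) = 3. Hence tw(G) = 3 exactly.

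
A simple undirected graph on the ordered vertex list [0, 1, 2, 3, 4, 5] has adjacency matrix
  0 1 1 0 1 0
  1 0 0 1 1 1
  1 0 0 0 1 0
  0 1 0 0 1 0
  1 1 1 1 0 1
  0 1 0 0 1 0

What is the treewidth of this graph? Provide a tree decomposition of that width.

Each bag holds 3 vertices, so the decomposition has width 2, which upper-bounds the treewidth. Conversely, {0, 1, 4} is a clique of size 3, and the vertices of any clique must share a bag in every tree decomposition; so some bag has ≥ 3 vertices and tw(G) ≥ 2. Therefore the treewidth is 2.

Treewidth 2.
One such decomposition:
Bags: B1 = {1, 3, 4}  B2 = {0, 1, 4}  B3 = {0, 2, 4}  B4 = {1, 4, 5}
Tree: B1–B2, B2–B3, B2–B4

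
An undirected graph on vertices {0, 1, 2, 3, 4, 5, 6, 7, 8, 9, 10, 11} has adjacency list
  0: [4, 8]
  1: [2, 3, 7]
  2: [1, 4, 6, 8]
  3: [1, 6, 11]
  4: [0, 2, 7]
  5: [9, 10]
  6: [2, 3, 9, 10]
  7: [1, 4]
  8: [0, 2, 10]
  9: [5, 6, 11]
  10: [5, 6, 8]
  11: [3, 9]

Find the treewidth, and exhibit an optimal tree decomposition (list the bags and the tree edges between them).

Treewidth 3.
One optimal decomposition is:
Bags: B1 = {0, 1, 4, 7}  B2 = {0, 1, 2, 4}  B3 = {0, 1, 2, 8}  B4 = {1, 2, 3, 8}  B5 = {2, 3, 6, 8}  B6 = {3, 6, 8, 10}  B7 = {3, 6, 10, 11}  B8 = {6, 9, 10, 11}  B9 = {5, 9, 10, 11}
Tree: B1–B2, B2–B3, B3–B4, B4–B5, B5–B6, B6–B7, B7–B8, B8–B9

Every bag has size at most 4, so the width is 4 − 1 = 3 and tw(G) ≤ 3. For the lower bound: the 4 vertex sets {0,4,7}, {1}, {2}, {3,6,8,10} are disjoint, each induces a connected subgraph, and every pair is joined by at least one edge of G. Contracting each set to a single vertex therefore yields K_{4} as a minor, and since treewidth is minor-monotone, tw(G) ≥ tw(K_{4}) = 3. Hence tw(G) = 3 exactly.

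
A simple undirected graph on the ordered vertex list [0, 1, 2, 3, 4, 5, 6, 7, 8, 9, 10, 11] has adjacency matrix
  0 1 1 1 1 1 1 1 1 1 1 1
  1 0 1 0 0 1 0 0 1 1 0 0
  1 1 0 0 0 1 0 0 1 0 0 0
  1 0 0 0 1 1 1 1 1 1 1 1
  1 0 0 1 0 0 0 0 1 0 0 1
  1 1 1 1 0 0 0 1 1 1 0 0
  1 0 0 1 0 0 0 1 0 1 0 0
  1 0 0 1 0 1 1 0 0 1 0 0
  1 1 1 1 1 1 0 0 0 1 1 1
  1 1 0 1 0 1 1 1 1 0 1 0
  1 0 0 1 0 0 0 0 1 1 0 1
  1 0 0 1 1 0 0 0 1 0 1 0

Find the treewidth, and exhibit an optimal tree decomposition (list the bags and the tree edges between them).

Treewidth 4.
One optimal decomposition is:
Bags: B1 = {0, 3, 8, 9, 10}  B2 = {0, 3, 8, 10, 11}  B3 = {0, 3, 5, 8, 9}  B4 = {0, 3, 4, 8, 11}  B5 = {0, 1, 5, 8, 9}  B6 = {0, 1, 2, 5, 8}  B7 = {0, 3, 5, 7, 9}  B8 = {0, 3, 6, 7, 9}
Tree: B1–B2, B1–B3, B2–B4, B3–B5, B5–B6, B3–B7, B7–B8

The largest bag has 5 vertices, giving width 4; this decomposition certifies tw(G) ≤ 4. For the lower bound, the 5 vertices {0, 1, 5, 8, 9} are pairwise adjacent, and any tree decomposition puts a clique entirely inside one bag — forcing width ≥ 4. The upper and lower bounds meet at 4, so that is the treewidth.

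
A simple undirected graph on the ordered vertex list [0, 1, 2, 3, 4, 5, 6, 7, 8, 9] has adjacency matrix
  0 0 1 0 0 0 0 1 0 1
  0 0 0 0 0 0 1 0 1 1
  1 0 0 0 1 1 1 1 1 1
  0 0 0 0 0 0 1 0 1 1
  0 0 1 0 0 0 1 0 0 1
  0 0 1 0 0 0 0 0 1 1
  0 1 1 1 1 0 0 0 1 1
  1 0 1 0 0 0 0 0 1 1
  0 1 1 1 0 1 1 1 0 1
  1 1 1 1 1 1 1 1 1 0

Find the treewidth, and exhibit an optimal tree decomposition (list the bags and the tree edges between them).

Treewidth 3.
One such decomposition:
Bags: B1 = {2, 6, 8, 9}  B2 = {3, 6, 8, 9}  B3 = {2, 4, 6, 9}  B4 = {2, 5, 8, 9}  B5 = {1, 6, 8, 9}  B6 = {2, 7, 8, 9}  B7 = {0, 2, 7, 9}
Tree: B1–B2, B1–B3, B1–B4, B1–B5, B1–B6, B6–B7

Every bag has size at most 4, so the width is 4 − 1 = 3 and tw(G) ≤ 3. For the lower bound, the 4 vertices {1, 6, 8, 9} are pairwise adjacent, and any tree decomposition puts a clique entirely inside one bag — forcing width ≥ 3. Combining the bounds, tw(G) = 3.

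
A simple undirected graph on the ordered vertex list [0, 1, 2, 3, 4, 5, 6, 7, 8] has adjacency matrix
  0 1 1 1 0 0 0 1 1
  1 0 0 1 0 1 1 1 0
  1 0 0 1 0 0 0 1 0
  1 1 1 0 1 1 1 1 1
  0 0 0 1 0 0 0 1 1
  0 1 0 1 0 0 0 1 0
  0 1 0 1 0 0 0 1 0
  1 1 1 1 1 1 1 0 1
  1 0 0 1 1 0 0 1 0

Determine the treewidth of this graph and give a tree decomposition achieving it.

Treewidth 3.
One optimal decomposition is:
Bags: B1 = {0, 2, 3, 7}  B2 = {0, 1, 3, 7}  B3 = {0, 3, 7, 8}  B4 = {1, 3, 5, 7}  B5 = {3, 4, 7, 8}  B6 = {1, 3, 6, 7}
Tree: B1–B2, B1–B3, B2–B4, B3–B5, B2–B6

Every bag has size at most 4, so the width is 4 − 1 = 3 and tw(G) ≤ 3. On the other hand G contains the 4-clique {0, 3, 7, 8}. A clique must lie in a single bag of any decomposition, so no decomposition can have width below 3. Combining the bounds, tw(G) = 3.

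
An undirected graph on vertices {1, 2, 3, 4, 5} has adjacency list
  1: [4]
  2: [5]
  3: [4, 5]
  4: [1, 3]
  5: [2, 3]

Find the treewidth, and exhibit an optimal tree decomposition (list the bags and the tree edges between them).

Treewidth 1.
One such decomposition:
Bags: B1 = {1, 4}  B2 = {3, 4}  B3 = {3, 5}  B4 = {2, 5}
Tree: B1–B2, B2–B3, B3–B4

Each bag holds 2 vertices, so the decomposition has width 1, which upper-bounds the treewidth. G has an edge, so its treewidth is at least 1. Hence tw(G) = 1 exactly.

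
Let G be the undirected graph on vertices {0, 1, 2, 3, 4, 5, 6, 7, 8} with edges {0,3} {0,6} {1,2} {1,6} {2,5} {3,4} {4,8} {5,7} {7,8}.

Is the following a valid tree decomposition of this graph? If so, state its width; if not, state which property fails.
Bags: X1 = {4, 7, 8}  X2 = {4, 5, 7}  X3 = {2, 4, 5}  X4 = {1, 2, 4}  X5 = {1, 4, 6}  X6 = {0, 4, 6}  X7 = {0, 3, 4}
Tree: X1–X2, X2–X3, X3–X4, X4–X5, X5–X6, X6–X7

Every vertex of G appears in some bag (union = {0, 1, 2, 3, 4, 5, 6, 7, 8}); every edge is covered by a bag; and for each vertex v the set of bags containing v is connected in the bag tree. The decomposition is therefore valid. The largest bag has 3 vertices, so the width is 2.

Yes; width 2.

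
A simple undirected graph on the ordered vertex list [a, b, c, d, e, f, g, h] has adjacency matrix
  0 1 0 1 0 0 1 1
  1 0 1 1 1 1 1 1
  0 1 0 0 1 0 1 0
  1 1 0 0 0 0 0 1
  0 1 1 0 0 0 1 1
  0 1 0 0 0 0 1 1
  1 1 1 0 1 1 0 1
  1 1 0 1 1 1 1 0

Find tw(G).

3

A width-3 tree decomposition is:
Bags: B1 = {a, b, d, h}  B2 = {a, b, g, h}  B3 = {b, f, g, h}  B4 = {b, e, g, h}  B5 = {b, c, e, g}
Tree: B1–B2, B2–B3, B3–B4, B4–B5
The largest bag has 4 vertices, giving width 3; this decomposition certifies tw(G) ≤ 3. Conversely, {a, b, d, h} is a clique of size 4, and the vertices of any clique must share a bag in every tree decomposition; so some bag has ≥ 4 vertices and tw(G) ≥ 3. Combining the bounds, tw(G) = 3.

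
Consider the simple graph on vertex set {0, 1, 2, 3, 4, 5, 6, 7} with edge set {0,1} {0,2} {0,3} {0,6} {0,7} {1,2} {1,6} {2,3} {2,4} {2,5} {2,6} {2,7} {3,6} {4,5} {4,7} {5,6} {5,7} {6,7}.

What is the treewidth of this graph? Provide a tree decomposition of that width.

The largest bag has 4 vertices, giving width 3; this decomposition certifies tw(G) ≤ 3. On the other hand G contains the 4-clique {2, 4, 5, 7}. A clique must lie in a single bag of any decomposition, so no decomposition can have width below 3. The upper and lower bounds meet at 3, so that is the treewidth.

Treewidth 3.
Bags: B1 = {0, 2, 6, 7}  B2 = {2, 5, 6, 7}  B3 = {0, 1, 2, 6}  B4 = {2, 4, 5, 7}  B5 = {0, 2, 3, 6}
Tree: B1–B2, B1–B3, B2–B4, B3–B5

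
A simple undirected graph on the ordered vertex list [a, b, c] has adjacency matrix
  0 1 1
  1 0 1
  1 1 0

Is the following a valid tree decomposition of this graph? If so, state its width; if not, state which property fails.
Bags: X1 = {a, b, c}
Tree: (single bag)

Yes; width 2.

Vertex coverage: the bags together contain {a, b, c}, the full vertex set. Edge coverage: each edge of G has both endpoints in at least one bag. Running intersection: for every vertex, the bags containing it form a connected subtree. All three properties hold, so this is a valid tree decomposition of width max|bag| − 1 = 2, and hence tw(G) ≤ 2.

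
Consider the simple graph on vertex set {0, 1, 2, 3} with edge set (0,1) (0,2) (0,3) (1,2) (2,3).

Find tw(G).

A width-2 tree decomposition is:
Bags: B1 = {0, 2, 3}  B2 = {0, 1, 2}
Tree: B1–B2
Every bag has size at most 3, so the width is 3 − 1 = 2 and tw(G) ≤ 2. Conversely, {0, 1, 2} is a clique of size 3, and the vertices of any clique must share a bag in every tree decomposition; so some bag has ≥ 3 vertices and tw(G) ≥ 2. The upper and lower bounds meet at 2, so that is the treewidth.

2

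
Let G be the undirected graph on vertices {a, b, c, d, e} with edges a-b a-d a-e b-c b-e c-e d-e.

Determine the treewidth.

2

A width-2 tree decomposition is:
Bags: B1 = {a, d, e}  B2 = {a, b, e}  B3 = {b, c, e}
Tree: B1–B2, B2–B3
The largest bag has 3 vertices, giving width 2; this decomposition certifies tw(G) ≤ 2. On the other hand G contains the 3-clique {b, c, e}. A clique must lie in a single bag of any decomposition, so no decomposition can have width below 2. Therefore the treewidth is 2.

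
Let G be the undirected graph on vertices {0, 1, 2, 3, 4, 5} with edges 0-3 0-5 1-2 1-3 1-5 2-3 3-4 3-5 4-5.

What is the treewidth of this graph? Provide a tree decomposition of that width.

Treewidth 2.
One such decomposition:
Bags: B1 = {1, 3, 5}  B2 = {3, 4, 5}  B3 = {1, 2, 3}  B4 = {0, 3, 5}
Tree: B1–B2, B1–B3, B1–B4

The largest bag has 3 vertices, giving width 2; this decomposition certifies tw(G) ≤ 2. On the other hand G contains the 3-clique {1, 2, 3}. A clique must lie in a single bag of any decomposition, so no decomposition can have width below 2. Therefore the treewidth is 2.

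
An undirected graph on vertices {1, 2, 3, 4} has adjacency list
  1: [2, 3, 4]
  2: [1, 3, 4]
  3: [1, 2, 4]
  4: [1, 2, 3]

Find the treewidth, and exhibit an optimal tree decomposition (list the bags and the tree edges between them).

Treewidth 3.
Bags: B1 = {1, 2, 3, 4}
Tree: (single bag)

A single bag containing all 4 vertices is trivially a valid decomposition of width 3. For the lower bound, the 4 vertices {1, 2, 3, 4} are pairwise adjacent, and any tree decomposition puts a clique entirely inside one bag — forcing width ≥ 3. The upper and lower bounds meet at 3, so that is the treewidth.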